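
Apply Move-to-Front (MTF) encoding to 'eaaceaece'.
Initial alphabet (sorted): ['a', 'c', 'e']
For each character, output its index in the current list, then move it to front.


MTF encoding:
'e': index 2 in ['a', 'c', 'e'] -> ['e', 'a', 'c']
'a': index 1 in ['e', 'a', 'c'] -> ['a', 'e', 'c']
'a': index 0 in ['a', 'e', 'c'] -> ['a', 'e', 'c']
'c': index 2 in ['a', 'e', 'c'] -> ['c', 'a', 'e']
'e': index 2 in ['c', 'a', 'e'] -> ['e', 'c', 'a']
'a': index 2 in ['e', 'c', 'a'] -> ['a', 'e', 'c']
'e': index 1 in ['a', 'e', 'c'] -> ['e', 'a', 'c']
'c': index 2 in ['e', 'a', 'c'] -> ['c', 'e', 'a']
'e': index 1 in ['c', 'e', 'a'] -> ['e', 'c', 'a']


Output: [2, 1, 0, 2, 2, 2, 1, 2, 1]


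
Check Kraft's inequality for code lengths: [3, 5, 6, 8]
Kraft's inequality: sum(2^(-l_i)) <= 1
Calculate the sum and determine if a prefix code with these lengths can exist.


Sum = 2^(-3) + 2^(-5) + 2^(-6) + 2^(-8)
    = 0.125 + 0.03125 + 0.015625 + 0.00390625
    = 45/256 = 0.17578125
Since 0.17578125 <= 1, Kraft's inequality IS satisfied.
A prefix code with these lengths CAN exist.

Kraft sum = 0.17578125. Satisfied.


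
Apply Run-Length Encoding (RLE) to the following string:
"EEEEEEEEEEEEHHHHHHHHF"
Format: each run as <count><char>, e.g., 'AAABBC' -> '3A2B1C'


Scanning runs left to right:
  i=0: run of 'E' x 12 -> '12E'
  i=12: run of 'H' x 8 -> '8H'
  i=20: run of 'F' x 1 -> '1F'

RLE = 12E8H1F


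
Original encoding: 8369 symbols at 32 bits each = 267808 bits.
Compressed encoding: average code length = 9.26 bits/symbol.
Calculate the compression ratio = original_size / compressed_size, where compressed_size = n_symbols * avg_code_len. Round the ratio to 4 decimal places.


original_size = n_symbols * orig_bits = 8369 * 32 = 267808 bits
compressed_size = n_symbols * avg_code_len = 8369 * 9.26 = 77496.94 bits
ratio = original_size / compressed_size = 267808 / 77496.94 = 3.4557

Compression ratio = 3.4557


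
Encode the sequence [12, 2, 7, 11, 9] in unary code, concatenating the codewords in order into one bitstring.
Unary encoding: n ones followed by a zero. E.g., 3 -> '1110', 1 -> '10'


Encode each number as n ones followed by a terminating 0:
  12 -> 1111111111110 (13 bits)
  2 -> 110 (3 bits)
  7 -> 11111110 (8 bits)
  11 -> 111111111110 (12 bits)
  9 -> 1111111110 (10 bits)
Total length = 13 + 3 + 8 + 12 + 10 = 46 bits.

Unary([12, 2, 7, 11, 9]) = 1111111111110110111111101111111111101111111110 (46 bits)


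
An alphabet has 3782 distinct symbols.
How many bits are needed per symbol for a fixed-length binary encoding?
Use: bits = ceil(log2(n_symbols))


log2(3782) = 11.8849
Bracket: 2^11 = 2048 < 3782 <= 2^12 = 4096
So ceil(log2(3782)) = 12

bits = ceil(log2(3782)) = ceil(11.8849) = 12 bits


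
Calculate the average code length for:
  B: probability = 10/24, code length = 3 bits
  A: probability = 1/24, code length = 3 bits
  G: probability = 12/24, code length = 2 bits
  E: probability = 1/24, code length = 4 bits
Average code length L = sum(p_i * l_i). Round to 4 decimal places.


Weighted contributions p_i * l_i:
  B: (10/24) * 3 = 30/24
  A: (1/24) * 3 = 3/24
  G: (12/24) * 2 = 24/24
  E: (1/24) * 4 = 4/24
Sum = (30 + 3 + 24 + 4)/24 = 61/24

L = 61/24 = 2.5417 bits/symbol


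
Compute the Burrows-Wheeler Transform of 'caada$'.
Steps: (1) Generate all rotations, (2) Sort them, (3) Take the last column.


Rotations (sorted):
  0: $caada -> last char: a
  1: a$caad -> last char: d
  2: aada$c -> last char: c
  3: ada$ca -> last char: a
  4: caada$ -> last char: $
  5: da$caa -> last char: a


BWT = adca$a


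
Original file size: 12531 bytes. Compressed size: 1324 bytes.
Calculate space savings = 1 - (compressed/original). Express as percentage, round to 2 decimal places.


ratio = compressed/original = 1324/12531 = 0.105658
savings = 1 - ratio = 1 - 0.105658 = 0.894342
as a percentage: 0.894342 * 100 = 89.43%

Space savings = 1 - 1324/12531 = 89.43%


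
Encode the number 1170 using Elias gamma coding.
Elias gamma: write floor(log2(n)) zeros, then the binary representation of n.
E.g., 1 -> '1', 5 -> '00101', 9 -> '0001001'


num_bits = floor(log2(1170)) + 1 = 11
leading_zeros = num_bits - 1 = 10
binary(1170) = 10010010010

Elias gamma(1170) = '0000000000' + '10010010010' = 000000000010010010010 (21 bits)


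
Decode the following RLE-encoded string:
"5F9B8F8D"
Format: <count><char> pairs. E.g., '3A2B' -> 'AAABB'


Expanding each <count><char> pair:
  5F -> 'FFFFF'
  9B -> 'BBBBBBBBB'
  8F -> 'FFFFFFFF'
  8D -> 'DDDDDDDD'

Decoded = FFFFFBBBBBBBBBFFFFFFFFDDDDDDDD


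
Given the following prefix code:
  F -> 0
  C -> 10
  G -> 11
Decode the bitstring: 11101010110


Decoding step by step:
Bits 11 -> G
Bits 10 -> C
Bits 10 -> C
Bits 10 -> C
Bits 11 -> G
Bits 0 -> F


Decoded message: GCCCGF


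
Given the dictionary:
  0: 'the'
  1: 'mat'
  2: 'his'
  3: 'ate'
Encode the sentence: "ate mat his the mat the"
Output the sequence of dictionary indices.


Look up each word in the dictionary:
  'ate' -> 3
  'mat' -> 1
  'his' -> 2
  'the' -> 0
  'mat' -> 1
  'the' -> 0

Encoded: [3, 1, 2, 0, 1, 0]


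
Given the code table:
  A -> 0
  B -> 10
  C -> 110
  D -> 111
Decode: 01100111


Decoding:
0 -> A
110 -> C
0 -> A
111 -> D


Result: ACAD


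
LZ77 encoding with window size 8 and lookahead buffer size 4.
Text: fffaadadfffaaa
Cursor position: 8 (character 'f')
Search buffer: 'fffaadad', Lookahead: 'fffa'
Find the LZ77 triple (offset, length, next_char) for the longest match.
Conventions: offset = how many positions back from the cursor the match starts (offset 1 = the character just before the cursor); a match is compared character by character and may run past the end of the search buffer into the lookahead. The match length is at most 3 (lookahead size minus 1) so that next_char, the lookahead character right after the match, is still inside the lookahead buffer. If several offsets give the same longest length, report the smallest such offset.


Try each offset into the search buffer:
  offset=1 (pos 7, char 'd'): match length 0
  offset=2 (pos 6, char 'a'): match length 0
  offset=3 (pos 5, char 'd'): match length 0
  offset=4 (pos 4, char 'a'): match length 0
  offset=5 (pos 3, char 'a'): match length 0
  offset=6 (pos 2, char 'f'): match length 1
  offset=7 (pos 1, char 'f'): match length 2
  offset=8 (pos 0, char 'f'): match length 3
Longest match has length 3 at offset 8.
next_char = character at position 8 + 3 = 11 -> 'a'

Best match: offset=8, length=3 (matching 'fff' starting at position 0)
LZ77 triple: (8, 3, 'a')


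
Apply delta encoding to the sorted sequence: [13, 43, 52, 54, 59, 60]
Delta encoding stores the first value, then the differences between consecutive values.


First value: 13
Deltas:
  43 - 13 = 30
  52 - 43 = 9
  54 - 52 = 2
  59 - 54 = 5
  60 - 59 = 1


Delta encoded: [13, 30, 9, 2, 5, 1]


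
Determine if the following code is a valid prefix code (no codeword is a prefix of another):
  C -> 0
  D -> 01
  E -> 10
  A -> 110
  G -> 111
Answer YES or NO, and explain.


Checking each pair (does one codeword prefix another?):
  C='0' vs D='01': prefix -- VIOLATION

NO -- this is NOT a valid prefix code. C (0) is a prefix of D (01).


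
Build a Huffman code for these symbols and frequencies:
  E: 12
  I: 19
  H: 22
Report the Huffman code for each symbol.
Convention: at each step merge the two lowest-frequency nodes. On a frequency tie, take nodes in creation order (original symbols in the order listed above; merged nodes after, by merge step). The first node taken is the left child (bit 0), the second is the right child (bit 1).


Huffman tree construction:
Step 1: Merge E(12) + I(19) = 31
Step 2: Merge H(22) + (E+I)(31) = 53
Read each symbol's code off the tree from the root (left child = 0, right child = 1).

Codes:
  E: 10 (length 2)
  I: 11 (length 2)
  H: 0 (length 1)
Average code length: 84/53 = 1.5849 bits/symbol


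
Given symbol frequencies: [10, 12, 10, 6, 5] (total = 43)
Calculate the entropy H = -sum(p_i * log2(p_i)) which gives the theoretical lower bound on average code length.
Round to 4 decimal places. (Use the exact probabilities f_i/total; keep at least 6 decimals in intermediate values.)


Per-symbol terms -p_i * log2(p_i) with p_i = f_i/43:
  p = 10/43 = 0.232558: log2(p) = -2.104337, -p*log2(p) = 0.489381
  p = 12/43 = 0.279070: log2(p) = -1.841302, -p*log2(p) = 0.513852
  p = 10/43 = 0.232558: log2(p) = -2.104337, -p*log2(p) = 0.489381
  p = 6/43 = 0.139535: log2(p) = -2.841302, -p*log2(p) = 0.396461
  p = 5/43 = 0.116279: log2(p) = -3.104337, -p*log2(p) = 0.360969
H = 0.489381 + 0.513852 + 0.489381 + 0.396461 + 0.360969 = 2.250044

H = 2.25 bits/symbol


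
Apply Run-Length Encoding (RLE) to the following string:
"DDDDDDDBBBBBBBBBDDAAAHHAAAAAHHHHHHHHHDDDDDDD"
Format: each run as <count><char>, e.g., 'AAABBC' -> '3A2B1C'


Scanning runs left to right:
  i=0: run of 'D' x 7 -> '7D'
  i=7: run of 'B' x 9 -> '9B'
  i=16: run of 'D' x 2 -> '2D'
  i=18: run of 'A' x 3 -> '3A'
  i=21: run of 'H' x 2 -> '2H'
  i=23: run of 'A' x 5 -> '5A'
  i=28: run of 'H' x 9 -> '9H'
  i=37: run of 'D' x 7 -> '7D'

RLE = 7D9B2D3A2H5A9H7D


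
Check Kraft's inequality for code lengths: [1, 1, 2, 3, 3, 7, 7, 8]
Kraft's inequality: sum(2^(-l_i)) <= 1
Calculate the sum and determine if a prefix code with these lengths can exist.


Sum = 2^(-1) + 2^(-1) + 2^(-2) + 2^(-3) + 2^(-3) + 2^(-7) + 2^(-7) + 2^(-8)
    = 0.5 + 0.5 + 0.25 + 0.125 + 0.125 + 0.0078125 + 0.0078125 + 0.00390625
    = 389/256 = 1.51953125
Since 1.51953125 > 1, Kraft's inequality is NOT satisfied.
A prefix code with these lengths CANNOT exist.

Kraft sum = 1.51953125. Not satisfied.


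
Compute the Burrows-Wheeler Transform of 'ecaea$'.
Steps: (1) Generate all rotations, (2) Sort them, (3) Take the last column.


Rotations (sorted):
  0: $ecaea -> last char: a
  1: a$ecae -> last char: e
  2: aea$ec -> last char: c
  3: caea$e -> last char: e
  4: ea$eca -> last char: a
  5: ecaea$ -> last char: $


BWT = aecea$


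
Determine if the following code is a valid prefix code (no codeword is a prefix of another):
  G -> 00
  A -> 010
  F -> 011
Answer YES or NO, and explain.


Checking each pair (does one codeword prefix another?):
  G='00' vs A='010': no prefix
  G='00' vs F='011': no prefix
  A='010' vs G='00': no prefix
  A='010' vs F='011': no prefix
  F='011' vs G='00': no prefix
  F='011' vs A='010': no prefix
No violation found over all pairs.

YES -- this is a valid prefix code. No codeword is a prefix of any other codeword.


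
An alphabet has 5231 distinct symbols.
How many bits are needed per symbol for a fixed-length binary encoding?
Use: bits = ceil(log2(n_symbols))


log2(5231) = 12.3529
Bracket: 2^12 = 4096 < 5231 <= 2^13 = 8192
So ceil(log2(5231)) = 13

bits = ceil(log2(5231)) = ceil(12.3529) = 13 bits


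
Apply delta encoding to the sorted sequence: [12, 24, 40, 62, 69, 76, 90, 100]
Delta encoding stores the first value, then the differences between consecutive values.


First value: 12
Deltas:
  24 - 12 = 12
  40 - 24 = 16
  62 - 40 = 22
  69 - 62 = 7
  76 - 69 = 7
  90 - 76 = 14
  100 - 90 = 10


Delta encoded: [12, 12, 16, 22, 7, 7, 14, 10]


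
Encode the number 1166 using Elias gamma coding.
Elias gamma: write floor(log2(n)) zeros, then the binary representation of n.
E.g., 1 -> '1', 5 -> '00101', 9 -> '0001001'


num_bits = floor(log2(1166)) + 1 = 11
leading_zeros = num_bits - 1 = 10
binary(1166) = 10010001110

Elias gamma(1166) = '0000000000' + '10010001110' = 000000000010010001110 (21 bits)


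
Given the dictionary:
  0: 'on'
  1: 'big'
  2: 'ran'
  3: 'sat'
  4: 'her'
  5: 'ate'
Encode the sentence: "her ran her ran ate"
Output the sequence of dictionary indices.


Look up each word in the dictionary:
  'her' -> 4
  'ran' -> 2
  'her' -> 4
  'ran' -> 2
  'ate' -> 5

Encoded: [4, 2, 4, 2, 5]


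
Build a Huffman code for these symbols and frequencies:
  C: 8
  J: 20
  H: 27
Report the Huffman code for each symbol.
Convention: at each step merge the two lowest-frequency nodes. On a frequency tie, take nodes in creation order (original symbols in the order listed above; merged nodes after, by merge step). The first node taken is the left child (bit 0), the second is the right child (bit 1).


Huffman tree construction:
Step 1: Merge C(8) + J(20) = 28
Step 2: Merge H(27) + (C+J)(28) = 55
Read each symbol's code off the tree from the root (left child = 0, right child = 1).

Codes:
  C: 10 (length 2)
  J: 11 (length 2)
  H: 0 (length 1)
Average code length: 83/55 = 1.5091 bits/symbol


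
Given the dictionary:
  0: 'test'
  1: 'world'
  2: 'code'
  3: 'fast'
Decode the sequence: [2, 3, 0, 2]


Look up each index in the dictionary:
  2 -> 'code'
  3 -> 'fast'
  0 -> 'test'
  2 -> 'code'

Decoded: "code fast test code"


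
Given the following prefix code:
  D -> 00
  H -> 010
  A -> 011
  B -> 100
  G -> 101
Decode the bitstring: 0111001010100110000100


Decoding step by step:
Bits 011 -> A
Bits 100 -> B
Bits 101 -> G
Bits 010 -> H
Bits 011 -> A
Bits 00 -> D
Bits 00 -> D
Bits 100 -> B


Decoded message: ABGHADDB


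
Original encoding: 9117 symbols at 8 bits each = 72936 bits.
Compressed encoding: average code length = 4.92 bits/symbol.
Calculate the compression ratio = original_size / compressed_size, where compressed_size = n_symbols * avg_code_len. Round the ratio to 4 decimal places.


original_size = n_symbols * orig_bits = 9117 * 8 = 72936 bits
compressed_size = n_symbols * avg_code_len = 9117 * 4.92 = 44855.64 bits
ratio = original_size / compressed_size = 72936 / 44855.64 = 1.626

Compression ratio = 1.626


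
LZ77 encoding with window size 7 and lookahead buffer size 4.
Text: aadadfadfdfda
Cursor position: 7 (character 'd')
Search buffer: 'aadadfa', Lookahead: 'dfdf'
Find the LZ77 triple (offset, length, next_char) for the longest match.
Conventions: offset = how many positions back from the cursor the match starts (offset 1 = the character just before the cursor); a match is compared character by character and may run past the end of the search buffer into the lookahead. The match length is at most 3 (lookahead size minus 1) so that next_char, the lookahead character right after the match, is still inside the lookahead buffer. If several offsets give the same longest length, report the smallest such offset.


Try each offset into the search buffer:
  offset=1 (pos 6, char 'a'): match length 0
  offset=2 (pos 5, char 'f'): match length 0
  offset=3 (pos 4, char 'd'): match length 2
  offset=4 (pos 3, char 'a'): match length 0
  offset=5 (pos 2, char 'd'): match length 1
  offset=6 (pos 1, char 'a'): match length 0
  offset=7 (pos 0, char 'a'): match length 0
Longest match has length 2 at offset 3.
next_char = character at position 7 + 2 = 9 -> 'd'

Best match: offset=3, length=2 (matching 'df' starting at position 4)
LZ77 triple: (3, 2, 'd')


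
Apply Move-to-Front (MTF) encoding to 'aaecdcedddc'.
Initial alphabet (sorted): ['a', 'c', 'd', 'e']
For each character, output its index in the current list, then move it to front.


MTF encoding:
'a': index 0 in ['a', 'c', 'd', 'e'] -> ['a', 'c', 'd', 'e']
'a': index 0 in ['a', 'c', 'd', 'e'] -> ['a', 'c', 'd', 'e']
'e': index 3 in ['a', 'c', 'd', 'e'] -> ['e', 'a', 'c', 'd']
'c': index 2 in ['e', 'a', 'c', 'd'] -> ['c', 'e', 'a', 'd']
'd': index 3 in ['c', 'e', 'a', 'd'] -> ['d', 'c', 'e', 'a']
'c': index 1 in ['d', 'c', 'e', 'a'] -> ['c', 'd', 'e', 'a']
'e': index 2 in ['c', 'd', 'e', 'a'] -> ['e', 'c', 'd', 'a']
'd': index 2 in ['e', 'c', 'd', 'a'] -> ['d', 'e', 'c', 'a']
'd': index 0 in ['d', 'e', 'c', 'a'] -> ['d', 'e', 'c', 'a']
'd': index 0 in ['d', 'e', 'c', 'a'] -> ['d', 'e', 'c', 'a']
'c': index 2 in ['d', 'e', 'c', 'a'] -> ['c', 'd', 'e', 'a']


Output: [0, 0, 3, 2, 3, 1, 2, 2, 0, 0, 2]


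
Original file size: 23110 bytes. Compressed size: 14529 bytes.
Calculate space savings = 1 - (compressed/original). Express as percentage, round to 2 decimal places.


ratio = compressed/original = 14529/23110 = 0.628689
savings = 1 - ratio = 1 - 0.628689 = 0.371311
as a percentage: 0.371311 * 100 = 37.13%

Space savings = 1 - 14529/23110 = 37.13%


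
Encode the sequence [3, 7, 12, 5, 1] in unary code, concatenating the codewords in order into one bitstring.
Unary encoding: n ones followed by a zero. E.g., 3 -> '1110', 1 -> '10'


Encode each number as n ones followed by a terminating 0:
  3 -> 1110 (4 bits)
  7 -> 11111110 (8 bits)
  12 -> 1111111111110 (13 bits)
  5 -> 111110 (6 bits)
  1 -> 10 (2 bits)
Total length = 4 + 8 + 13 + 6 + 2 = 33 bits.

Unary([3, 7, 12, 5, 1]) = 111011111110111111111111011111010 (33 bits)


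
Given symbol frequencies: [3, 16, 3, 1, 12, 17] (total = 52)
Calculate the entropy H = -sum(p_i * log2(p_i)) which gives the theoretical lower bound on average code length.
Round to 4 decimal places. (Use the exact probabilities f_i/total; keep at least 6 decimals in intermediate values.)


Per-symbol terms -p_i * log2(p_i) with p_i = f_i/52:
  p = 3/52 = 0.057692: log2(p) = -4.115477, -p*log2(p) = 0.237431
  p = 16/52 = 0.307692: log2(p) = -1.700440, -p*log2(p) = 0.523212
  p = 3/52 = 0.057692: log2(p) = -4.115477, -p*log2(p) = 0.237431
  p = 1/52 = 0.019231: log2(p) = -5.700440, -p*log2(p) = 0.109624
  p = 12/52 = 0.230769: log2(p) = -2.115477, -p*log2(p) = 0.488187
  p = 17/52 = 0.326923: log2(p) = -1.612977, -p*log2(p) = 0.527319
H = 0.237431 + 0.523212 + 0.237431 + 0.109624 + 0.488187 + 0.527319 = 2.123204

H = 2.1232 bits/symbol


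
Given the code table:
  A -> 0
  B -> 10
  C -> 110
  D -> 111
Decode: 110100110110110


Decoding:
110 -> C
10 -> B
0 -> A
110 -> C
110 -> C
110 -> C


Result: CBACCC


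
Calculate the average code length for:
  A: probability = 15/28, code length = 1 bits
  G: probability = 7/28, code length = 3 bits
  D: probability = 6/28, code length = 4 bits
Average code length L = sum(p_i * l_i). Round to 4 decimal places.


Weighted contributions p_i * l_i:
  A: (15/28) * 1 = 15/28
  G: (7/28) * 3 = 21/28
  D: (6/28) * 4 = 24/28
Sum = (15 + 21 + 24)/28 = 60/28

L = 60/28 = 2.1429 bits/symbol


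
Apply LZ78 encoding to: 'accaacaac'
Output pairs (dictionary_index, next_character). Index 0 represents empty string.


LZ78 encoding steps:
Dictionary: {0: ''}
Step 1: w='' (idx 0), next='a' -> output (0, 'a'), add 'a' as idx 1
Step 2: w='' (idx 0), next='c' -> output (0, 'c'), add 'c' as idx 2
Step 3: w='c' (idx 2), next='a' -> output (2, 'a'), add 'ca' as idx 3
Step 4: w='a' (idx 1), next='c' -> output (1, 'c'), add 'ac' as idx 4
Step 5: w='a' (idx 1), next='a' -> output (1, 'a'), add 'aa' as idx 5
Step 6: w='c' (idx 2), end of input -> output (2, '')


Encoded: [(0, 'a'), (0, 'c'), (2, 'a'), (1, 'c'), (1, 'a'), (2, '')]


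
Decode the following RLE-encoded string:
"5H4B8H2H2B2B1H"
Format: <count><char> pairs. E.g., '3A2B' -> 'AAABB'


Expanding each <count><char> pair:
  5H -> 'HHHHH'
  4B -> 'BBBB'
  8H -> 'HHHHHHHH'
  2H -> 'HH'
  2B -> 'BB'
  2B -> 'BB'
  1H -> 'H'

Decoded = HHHHHBBBBHHHHHHHHHHBBBBH


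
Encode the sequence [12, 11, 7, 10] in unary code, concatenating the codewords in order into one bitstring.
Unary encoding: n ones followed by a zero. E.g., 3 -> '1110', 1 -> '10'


Encode each number as n ones followed by a terminating 0:
  12 -> 1111111111110 (13 bits)
  11 -> 111111111110 (12 bits)
  7 -> 11111110 (8 bits)
  10 -> 11111111110 (11 bits)
Total length = 13 + 12 + 8 + 11 = 44 bits.

Unary([12, 11, 7, 10]) = 11111111111101111111111101111111011111111110 (44 bits)


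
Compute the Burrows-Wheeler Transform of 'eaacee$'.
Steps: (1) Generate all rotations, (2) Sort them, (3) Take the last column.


Rotations (sorted):
  0: $eaacee -> last char: e
  1: aacee$e -> last char: e
  2: acee$ea -> last char: a
  3: cee$eaa -> last char: a
  4: e$eaace -> last char: e
  5: eaacee$ -> last char: $
  6: ee$eaac -> last char: c


BWT = eeaae$c


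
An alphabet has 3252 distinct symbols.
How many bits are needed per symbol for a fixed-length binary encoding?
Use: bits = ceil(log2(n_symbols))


log2(3252) = 11.6671
Bracket: 2^11 = 2048 < 3252 <= 2^12 = 4096
So ceil(log2(3252)) = 12

bits = ceil(log2(3252)) = ceil(11.6671) = 12 bits


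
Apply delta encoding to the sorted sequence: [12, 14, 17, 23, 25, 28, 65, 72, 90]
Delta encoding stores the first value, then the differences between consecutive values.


First value: 12
Deltas:
  14 - 12 = 2
  17 - 14 = 3
  23 - 17 = 6
  25 - 23 = 2
  28 - 25 = 3
  65 - 28 = 37
  72 - 65 = 7
  90 - 72 = 18


Delta encoded: [12, 2, 3, 6, 2, 3, 37, 7, 18]


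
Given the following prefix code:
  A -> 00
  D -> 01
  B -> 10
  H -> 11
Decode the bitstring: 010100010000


Decoding step by step:
Bits 01 -> D
Bits 01 -> D
Bits 00 -> A
Bits 01 -> D
Bits 00 -> A
Bits 00 -> A


Decoded message: DDADAA


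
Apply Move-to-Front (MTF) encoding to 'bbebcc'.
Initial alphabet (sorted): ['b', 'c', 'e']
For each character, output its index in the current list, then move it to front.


MTF encoding:
'b': index 0 in ['b', 'c', 'e'] -> ['b', 'c', 'e']
'b': index 0 in ['b', 'c', 'e'] -> ['b', 'c', 'e']
'e': index 2 in ['b', 'c', 'e'] -> ['e', 'b', 'c']
'b': index 1 in ['e', 'b', 'c'] -> ['b', 'e', 'c']
'c': index 2 in ['b', 'e', 'c'] -> ['c', 'b', 'e']
'c': index 0 in ['c', 'b', 'e'] -> ['c', 'b', 'e']


Output: [0, 0, 2, 1, 2, 0]


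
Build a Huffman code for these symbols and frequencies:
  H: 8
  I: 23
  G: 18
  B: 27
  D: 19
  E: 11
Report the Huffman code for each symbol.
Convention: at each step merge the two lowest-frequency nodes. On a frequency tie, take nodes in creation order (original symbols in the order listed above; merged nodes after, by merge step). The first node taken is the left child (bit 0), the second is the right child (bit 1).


Huffman tree construction:
Step 1: Merge H(8) + E(11) = 19
Step 2: Merge G(18) + D(19) = 37
Step 3: Merge (H+E)(19) + I(23) = 42
Step 4: Merge B(27) + (G+D)(37) = 64
Step 5: Merge ((H+E)+I)(42) + (B+(G+D))(64) = 106
Read each symbol's code off the tree from the root (left child = 0, right child = 1).

Codes:
  H: 000 (length 3)
  I: 01 (length 2)
  G: 110 (length 3)
  B: 10 (length 2)
  D: 111 (length 3)
  E: 001 (length 3)
Average code length: 268/106 = 2.5283 bits/symbol


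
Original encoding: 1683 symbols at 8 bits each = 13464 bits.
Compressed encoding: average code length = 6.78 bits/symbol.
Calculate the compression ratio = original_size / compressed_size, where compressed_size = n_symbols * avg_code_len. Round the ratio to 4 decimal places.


original_size = n_symbols * orig_bits = 1683 * 8 = 13464 bits
compressed_size = n_symbols * avg_code_len = 1683 * 6.78 = 11410.74 bits
ratio = original_size / compressed_size = 13464 / 11410.74 = 1.1799

Compression ratio = 1.1799


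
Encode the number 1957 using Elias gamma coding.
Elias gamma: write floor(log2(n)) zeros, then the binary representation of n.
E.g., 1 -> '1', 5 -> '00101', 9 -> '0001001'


num_bits = floor(log2(1957)) + 1 = 11
leading_zeros = num_bits - 1 = 10
binary(1957) = 11110100101

Elias gamma(1957) = '0000000000' + '11110100101' = 000000000011110100101 (21 bits)


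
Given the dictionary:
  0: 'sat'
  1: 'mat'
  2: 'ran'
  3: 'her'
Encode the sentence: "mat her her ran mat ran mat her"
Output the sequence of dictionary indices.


Look up each word in the dictionary:
  'mat' -> 1
  'her' -> 3
  'her' -> 3
  'ran' -> 2
  'mat' -> 1
  'ran' -> 2
  'mat' -> 1
  'her' -> 3

Encoded: [1, 3, 3, 2, 1, 2, 1, 3]


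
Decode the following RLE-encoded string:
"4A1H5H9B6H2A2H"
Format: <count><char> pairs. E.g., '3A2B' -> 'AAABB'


Expanding each <count><char> pair:
  4A -> 'AAAA'
  1H -> 'H'
  5H -> 'HHHHH'
  9B -> 'BBBBBBBBB'
  6H -> 'HHHHHH'
  2A -> 'AA'
  2H -> 'HH'

Decoded = AAAAHHHHHHBBBBBBBBBHHHHHHAAHH


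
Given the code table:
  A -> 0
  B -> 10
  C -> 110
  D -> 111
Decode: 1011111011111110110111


Decoding:
10 -> B
111 -> D
110 -> C
111 -> D
111 -> D
10 -> B
110 -> C
111 -> D


Result: BDCDDBCD


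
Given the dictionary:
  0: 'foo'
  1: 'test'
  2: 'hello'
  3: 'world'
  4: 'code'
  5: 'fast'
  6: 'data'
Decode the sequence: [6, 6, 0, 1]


Look up each index in the dictionary:
  6 -> 'data'
  6 -> 'data'
  0 -> 'foo'
  1 -> 'test'

Decoded: "data data foo test"


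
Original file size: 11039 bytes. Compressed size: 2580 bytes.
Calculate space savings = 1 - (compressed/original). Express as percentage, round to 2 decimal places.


ratio = compressed/original = 2580/11039 = 0.233717
savings = 1 - ratio = 1 - 0.233717 = 0.766283
as a percentage: 0.766283 * 100 = 76.63%

Space savings = 1 - 2580/11039 = 76.63%


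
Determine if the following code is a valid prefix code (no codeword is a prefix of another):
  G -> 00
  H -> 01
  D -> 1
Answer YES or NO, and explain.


Checking each pair (does one codeword prefix another?):
  G='00' vs H='01': no prefix
  G='00' vs D='1': no prefix
  H='01' vs G='00': no prefix
  H='01' vs D='1': no prefix
  D='1' vs G='00': no prefix
  D='1' vs H='01': no prefix
No violation found over all pairs.

YES -- this is a valid prefix code. No codeword is a prefix of any other codeword.


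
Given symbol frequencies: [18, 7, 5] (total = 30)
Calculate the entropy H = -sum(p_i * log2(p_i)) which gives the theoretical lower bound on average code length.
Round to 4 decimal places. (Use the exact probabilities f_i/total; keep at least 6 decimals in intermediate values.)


Per-symbol terms -p_i * log2(p_i) with p_i = f_i/30:
  p = 18/30 = 0.600000: log2(p) = -0.736966, -p*log2(p) = 0.442179
  p = 7/30 = 0.233333: log2(p) = -2.099536, -p*log2(p) = 0.489892
  p = 5/30 = 0.166667: log2(p) = -2.584963, -p*log2(p) = 0.430827
H = 0.442179 + 0.489892 + 0.430827 = 1.362898

H = 1.3629 bits/symbol


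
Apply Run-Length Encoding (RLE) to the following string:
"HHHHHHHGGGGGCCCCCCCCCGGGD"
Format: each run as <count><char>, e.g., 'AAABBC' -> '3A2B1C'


Scanning runs left to right:
  i=0: run of 'H' x 7 -> '7H'
  i=7: run of 'G' x 5 -> '5G'
  i=12: run of 'C' x 9 -> '9C'
  i=21: run of 'G' x 3 -> '3G'
  i=24: run of 'D' x 1 -> '1D'

RLE = 7H5G9C3G1D


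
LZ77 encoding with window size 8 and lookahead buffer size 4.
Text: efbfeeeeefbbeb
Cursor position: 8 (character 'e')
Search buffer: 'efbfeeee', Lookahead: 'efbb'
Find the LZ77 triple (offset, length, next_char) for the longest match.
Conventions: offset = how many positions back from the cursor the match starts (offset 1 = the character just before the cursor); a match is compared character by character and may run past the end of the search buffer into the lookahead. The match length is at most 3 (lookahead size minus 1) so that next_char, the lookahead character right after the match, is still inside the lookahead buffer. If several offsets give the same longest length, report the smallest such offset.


Try each offset into the search buffer:
  offset=1 (pos 7, char 'e'): match length 1
  offset=2 (pos 6, char 'e'): match length 1
  offset=3 (pos 5, char 'e'): match length 1
  offset=4 (pos 4, char 'e'): match length 1
  offset=5 (pos 3, char 'f'): match length 0
  offset=6 (pos 2, char 'b'): match length 0
  offset=7 (pos 1, char 'f'): match length 0
  offset=8 (pos 0, char 'e'): match length 3
Longest match has length 3 at offset 8.
next_char = character at position 8 + 3 = 11 -> 'b'

Best match: offset=8, length=3 (matching 'efb' starting at position 0)
LZ77 triple: (8, 3, 'b')


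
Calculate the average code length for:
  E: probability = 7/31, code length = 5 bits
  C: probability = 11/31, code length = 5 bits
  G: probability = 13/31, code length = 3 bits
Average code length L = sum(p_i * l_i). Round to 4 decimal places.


Weighted contributions p_i * l_i:
  E: (7/31) * 5 = 35/31
  C: (11/31) * 5 = 55/31
  G: (13/31) * 3 = 39/31
Sum = (35 + 55 + 39)/31 = 129/31

L = 129/31 = 4.1613 bits/symbol


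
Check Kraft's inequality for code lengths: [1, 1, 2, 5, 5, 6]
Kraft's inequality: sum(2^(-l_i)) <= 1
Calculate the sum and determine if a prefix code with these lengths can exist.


Sum = 2^(-1) + 2^(-1) + 2^(-2) + 2^(-5) + 2^(-5) + 2^(-6)
    = 0.5 + 0.5 + 0.25 + 0.03125 + 0.03125 + 0.015625
    = 85/64 = 1.328125
Since 1.328125 > 1, Kraft's inequality is NOT satisfied.
A prefix code with these lengths CANNOT exist.

Kraft sum = 1.328125. Not satisfied.


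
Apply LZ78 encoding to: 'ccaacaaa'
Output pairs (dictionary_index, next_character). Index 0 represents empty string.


LZ78 encoding steps:
Dictionary: {0: ''}
Step 1: w='' (idx 0), next='c' -> output (0, 'c'), add 'c' as idx 1
Step 2: w='c' (idx 1), next='a' -> output (1, 'a'), add 'ca' as idx 2
Step 3: w='' (idx 0), next='a' -> output (0, 'a'), add 'a' as idx 3
Step 4: w='ca' (idx 2), next='a' -> output (2, 'a'), add 'caa' as idx 4
Step 5: w='a' (idx 3), end of input -> output (3, '')


Encoded: [(0, 'c'), (1, 'a'), (0, 'a'), (2, 'a'), (3, '')]


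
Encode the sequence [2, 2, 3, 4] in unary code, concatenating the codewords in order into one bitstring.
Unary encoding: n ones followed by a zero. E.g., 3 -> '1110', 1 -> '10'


Encode each number as n ones followed by a terminating 0:
  2 -> 110 (3 bits)
  2 -> 110 (3 bits)
  3 -> 1110 (4 bits)
  4 -> 11110 (5 bits)
Total length = 3 + 3 + 4 + 5 = 15 bits.

Unary([2, 2, 3, 4]) = 110110111011110 (15 bits)


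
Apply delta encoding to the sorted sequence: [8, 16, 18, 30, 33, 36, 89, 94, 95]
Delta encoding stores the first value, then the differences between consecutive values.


First value: 8
Deltas:
  16 - 8 = 8
  18 - 16 = 2
  30 - 18 = 12
  33 - 30 = 3
  36 - 33 = 3
  89 - 36 = 53
  94 - 89 = 5
  95 - 94 = 1


Delta encoded: [8, 8, 2, 12, 3, 3, 53, 5, 1]


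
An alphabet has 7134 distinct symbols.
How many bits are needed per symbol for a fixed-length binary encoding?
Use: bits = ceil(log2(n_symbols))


log2(7134) = 12.8005
Bracket: 2^12 = 4096 < 7134 <= 2^13 = 8192
So ceil(log2(7134)) = 13

bits = ceil(log2(7134)) = ceil(12.8005) = 13 bits


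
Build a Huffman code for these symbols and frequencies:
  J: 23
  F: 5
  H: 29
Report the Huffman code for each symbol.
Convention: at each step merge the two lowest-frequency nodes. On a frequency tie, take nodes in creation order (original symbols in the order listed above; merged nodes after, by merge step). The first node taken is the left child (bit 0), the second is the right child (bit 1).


Huffman tree construction:
Step 1: Merge F(5) + J(23) = 28
Step 2: Merge (F+J)(28) + H(29) = 57
Read each symbol's code off the tree from the root (left child = 0, right child = 1).

Codes:
  J: 01 (length 2)
  F: 00 (length 2)
  H: 1 (length 1)
Average code length: 85/57 = 1.4912 bits/symbol


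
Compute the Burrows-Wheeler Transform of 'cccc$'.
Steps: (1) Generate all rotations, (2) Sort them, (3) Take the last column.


Rotations (sorted):
  0: $cccc -> last char: c
  1: c$ccc -> last char: c
  2: cc$cc -> last char: c
  3: ccc$c -> last char: c
  4: cccc$ -> last char: $


BWT = cccc$


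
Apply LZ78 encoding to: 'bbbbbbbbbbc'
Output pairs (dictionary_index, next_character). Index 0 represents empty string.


LZ78 encoding steps:
Dictionary: {0: ''}
Step 1: w='' (idx 0), next='b' -> output (0, 'b'), add 'b' as idx 1
Step 2: w='b' (idx 1), next='b' -> output (1, 'b'), add 'bb' as idx 2
Step 3: w='bb' (idx 2), next='b' -> output (2, 'b'), add 'bbb' as idx 3
Step 4: w='bbb' (idx 3), next='b' -> output (3, 'b'), add 'bbbb' as idx 4
Step 5: w='' (idx 0), next='c' -> output (0, 'c'), add 'c' as idx 5


Encoded: [(0, 'b'), (1, 'b'), (2, 'b'), (3, 'b'), (0, 'c')]


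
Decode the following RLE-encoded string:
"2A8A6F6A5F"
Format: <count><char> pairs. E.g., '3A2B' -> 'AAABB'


Expanding each <count><char> pair:
  2A -> 'AA'
  8A -> 'AAAAAAAA'
  6F -> 'FFFFFF'
  6A -> 'AAAAAA'
  5F -> 'FFFFF'

Decoded = AAAAAAAAAAFFFFFFAAAAAAFFFFF


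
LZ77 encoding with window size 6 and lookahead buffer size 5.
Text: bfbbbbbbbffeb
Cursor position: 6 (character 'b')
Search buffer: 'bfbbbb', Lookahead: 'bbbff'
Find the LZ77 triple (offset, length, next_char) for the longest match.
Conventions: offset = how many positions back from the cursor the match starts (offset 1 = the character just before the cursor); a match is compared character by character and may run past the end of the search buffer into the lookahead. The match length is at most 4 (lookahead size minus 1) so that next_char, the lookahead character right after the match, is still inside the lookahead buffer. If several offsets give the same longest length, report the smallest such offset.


Try each offset into the search buffer:
  offset=1 (pos 5, char 'b'): match length 3
  offset=2 (pos 4, char 'b'): match length 3
  offset=3 (pos 3, char 'b'): match length 3
  offset=4 (pos 2, char 'b'): match length 3
  offset=5 (pos 1, char 'f'): match length 0
  offset=6 (pos 0, char 'b'): match length 1
Longest match has length 3, found at offsets 1, 2, 3, 4; take the smallest, offset 1.
next_char = character at position 6 + 3 = 9 -> 'f'

Best match: offset=1, length=3 (matching 'bbb' starting at position 5)
LZ77 triple: (1, 3, 'f')


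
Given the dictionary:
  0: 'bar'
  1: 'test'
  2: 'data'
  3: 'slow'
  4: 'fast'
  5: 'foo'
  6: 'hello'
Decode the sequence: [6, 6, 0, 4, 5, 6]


Look up each index in the dictionary:
  6 -> 'hello'
  6 -> 'hello'
  0 -> 'bar'
  4 -> 'fast'
  5 -> 'foo'
  6 -> 'hello'

Decoded: "hello hello bar fast foo hello"


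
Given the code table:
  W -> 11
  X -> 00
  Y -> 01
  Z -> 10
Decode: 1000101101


Decoding:
10 -> Z
00 -> X
10 -> Z
11 -> W
01 -> Y


Result: ZXZWY


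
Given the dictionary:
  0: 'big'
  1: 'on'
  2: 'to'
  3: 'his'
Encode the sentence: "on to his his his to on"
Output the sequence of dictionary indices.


Look up each word in the dictionary:
  'on' -> 1
  'to' -> 2
  'his' -> 3
  'his' -> 3
  'his' -> 3
  'to' -> 2
  'on' -> 1

Encoded: [1, 2, 3, 3, 3, 2, 1]


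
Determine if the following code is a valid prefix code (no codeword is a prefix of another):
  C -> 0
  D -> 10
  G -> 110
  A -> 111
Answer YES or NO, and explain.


Checking each pair (does one codeword prefix another?):
  C='0' vs D='10': no prefix
  C='0' vs G='110': no prefix
  C='0' vs A='111': no prefix
  D='10' vs C='0': no prefix
  D='10' vs G='110': no prefix
  D='10' vs A='111': no prefix
  G='110' vs C='0': no prefix
  G='110' vs D='10': no prefix
  G='110' vs A='111': no prefix
  A='111' vs C='0': no prefix
  A='111' vs D='10': no prefix
  A='111' vs G='110': no prefix
No violation found over all pairs.

YES -- this is a valid prefix code. No codeword is a prefix of any other codeword.


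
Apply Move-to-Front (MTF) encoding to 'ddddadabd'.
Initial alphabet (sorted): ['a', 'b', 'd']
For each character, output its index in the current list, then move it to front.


MTF encoding:
'd': index 2 in ['a', 'b', 'd'] -> ['d', 'a', 'b']
'd': index 0 in ['d', 'a', 'b'] -> ['d', 'a', 'b']
'd': index 0 in ['d', 'a', 'b'] -> ['d', 'a', 'b']
'd': index 0 in ['d', 'a', 'b'] -> ['d', 'a', 'b']
'a': index 1 in ['d', 'a', 'b'] -> ['a', 'd', 'b']
'd': index 1 in ['a', 'd', 'b'] -> ['d', 'a', 'b']
'a': index 1 in ['d', 'a', 'b'] -> ['a', 'd', 'b']
'b': index 2 in ['a', 'd', 'b'] -> ['b', 'a', 'd']
'd': index 2 in ['b', 'a', 'd'] -> ['d', 'b', 'a']


Output: [2, 0, 0, 0, 1, 1, 1, 2, 2]


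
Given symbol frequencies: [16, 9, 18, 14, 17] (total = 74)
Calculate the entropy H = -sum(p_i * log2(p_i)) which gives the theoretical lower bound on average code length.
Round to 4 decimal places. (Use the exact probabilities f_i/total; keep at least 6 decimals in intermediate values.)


Per-symbol terms -p_i * log2(p_i) with p_i = f_i/74:
  p = 16/74 = 0.216216: log2(p) = -2.209453, -p*log2(p) = 0.477720
  p = 9/74 = 0.121622: log2(p) = -3.039528, -p*log2(p) = 0.369672
  p = 18/74 = 0.243243: log2(p) = -2.039528, -p*log2(p) = 0.496101
  p = 14/74 = 0.189189: log2(p) = -2.402098, -p*log2(p) = 0.454451
  p = 17/74 = 0.229730: log2(p) = -2.121991, -p*log2(p) = 0.487484
H = 0.477720 + 0.369672 + 0.496101 + 0.454451 + 0.487484 = 2.285428

H = 2.2854 bits/symbol


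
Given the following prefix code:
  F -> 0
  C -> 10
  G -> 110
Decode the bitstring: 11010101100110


Decoding step by step:
Bits 110 -> G
Bits 10 -> C
Bits 10 -> C
Bits 110 -> G
Bits 0 -> F
Bits 110 -> G


Decoded message: GCCGFG


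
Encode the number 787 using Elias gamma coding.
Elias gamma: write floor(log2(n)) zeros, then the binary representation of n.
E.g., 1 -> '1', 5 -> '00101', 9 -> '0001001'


num_bits = floor(log2(787)) + 1 = 10
leading_zeros = num_bits - 1 = 9
binary(787) = 1100010011

Elias gamma(787) = '000000000' + '1100010011' = 0000000001100010011 (19 bits)


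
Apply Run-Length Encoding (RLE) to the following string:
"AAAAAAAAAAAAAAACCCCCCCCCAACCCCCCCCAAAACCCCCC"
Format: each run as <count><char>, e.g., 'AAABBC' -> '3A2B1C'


Scanning runs left to right:
  i=0: run of 'A' x 15 -> '15A'
  i=15: run of 'C' x 9 -> '9C'
  i=24: run of 'A' x 2 -> '2A'
  i=26: run of 'C' x 8 -> '8C'
  i=34: run of 'A' x 4 -> '4A'
  i=38: run of 'C' x 6 -> '6C'

RLE = 15A9C2A8C4A6C


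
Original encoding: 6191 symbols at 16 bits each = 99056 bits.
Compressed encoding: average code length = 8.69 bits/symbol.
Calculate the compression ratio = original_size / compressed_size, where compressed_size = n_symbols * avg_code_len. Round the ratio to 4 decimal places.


original_size = n_symbols * orig_bits = 6191 * 16 = 99056 bits
compressed_size = n_symbols * avg_code_len = 6191 * 8.69 = 53799.79 bits
ratio = original_size / compressed_size = 99056 / 53799.79 = 1.8412

Compression ratio = 1.8412


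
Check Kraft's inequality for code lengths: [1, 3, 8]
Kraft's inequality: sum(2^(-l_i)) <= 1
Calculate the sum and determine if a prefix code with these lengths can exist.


Sum = 2^(-1) + 2^(-3) + 2^(-8)
    = 0.5 + 0.125 + 0.00390625
    = 161/256 = 0.62890625
Since 0.62890625 <= 1, Kraft's inequality IS satisfied.
A prefix code with these lengths CAN exist.

Kraft sum = 0.62890625. Satisfied.


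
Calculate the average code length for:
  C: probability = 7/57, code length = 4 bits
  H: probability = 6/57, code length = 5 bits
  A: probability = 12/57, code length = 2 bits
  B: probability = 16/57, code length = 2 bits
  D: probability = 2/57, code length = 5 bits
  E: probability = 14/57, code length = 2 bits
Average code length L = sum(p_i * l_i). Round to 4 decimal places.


Weighted contributions p_i * l_i:
  C: (7/57) * 4 = 28/57
  H: (6/57) * 5 = 30/57
  A: (12/57) * 2 = 24/57
  B: (16/57) * 2 = 32/57
  D: (2/57) * 5 = 10/57
  E: (14/57) * 2 = 28/57
Sum = (28 + 30 + 24 + 32 + 10 + 28)/57 = 152/57

L = 152/57 = 2.6667 bits/symbol


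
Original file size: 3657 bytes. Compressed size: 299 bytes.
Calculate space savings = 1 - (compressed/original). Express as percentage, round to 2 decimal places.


ratio = compressed/original = 299/3657 = 0.081761
savings = 1 - ratio = 1 - 0.081761 = 0.918239
as a percentage: 0.918239 * 100 = 91.82%

Space savings = 1 - 299/3657 = 91.82%


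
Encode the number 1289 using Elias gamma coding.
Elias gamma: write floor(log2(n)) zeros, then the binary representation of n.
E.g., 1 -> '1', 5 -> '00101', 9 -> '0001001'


num_bits = floor(log2(1289)) + 1 = 11
leading_zeros = num_bits - 1 = 10
binary(1289) = 10100001001

Elias gamma(1289) = '0000000000' + '10100001001' = 000000000010100001001 (21 bits)


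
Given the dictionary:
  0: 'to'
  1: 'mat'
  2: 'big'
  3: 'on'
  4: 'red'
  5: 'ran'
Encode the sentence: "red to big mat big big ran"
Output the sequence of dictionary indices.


Look up each word in the dictionary:
  'red' -> 4
  'to' -> 0
  'big' -> 2
  'mat' -> 1
  'big' -> 2
  'big' -> 2
  'ran' -> 5

Encoded: [4, 0, 2, 1, 2, 2, 5]


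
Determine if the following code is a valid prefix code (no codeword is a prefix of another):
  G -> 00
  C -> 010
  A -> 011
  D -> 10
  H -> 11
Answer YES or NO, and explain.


Checking each pair (does one codeword prefix another?):
  G='00' vs C='010': no prefix
  G='00' vs A='011': no prefix
  G='00' vs D='10': no prefix
  G='00' vs H='11': no prefix
  C='010' vs G='00': no prefix
  C='010' vs A='011': no prefix
  C='010' vs D='10': no prefix
  C='010' vs H='11': no prefix
  A='011' vs G='00': no prefix
  A='011' vs C='010': no prefix
  A='011' vs D='10': no prefix
  A='011' vs H='11': no prefix
  D='10' vs G='00': no prefix
  D='10' vs C='010': no prefix
  D='10' vs A='011': no prefix
  D='10' vs H='11': no prefix
  H='11' vs G='00': no prefix
  H='11' vs C='010': no prefix
  H='11' vs A='011': no prefix
  H='11' vs D='10': no prefix
No violation found over all pairs.

YES -- this is a valid prefix code. No codeword is a prefix of any other codeword.
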